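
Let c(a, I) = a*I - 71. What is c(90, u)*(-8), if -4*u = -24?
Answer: -3752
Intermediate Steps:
u = 6 (u = -1/4*(-24) = 6)
c(a, I) = -71 + I*a (c(a, I) = I*a - 71 = -71 + I*a)
c(90, u)*(-8) = (-71 + 6*90)*(-8) = (-71 + 540)*(-8) = 469*(-8) = -3752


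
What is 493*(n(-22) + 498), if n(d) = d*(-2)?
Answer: 267206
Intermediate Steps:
n(d) = -2*d
493*(n(-22) + 498) = 493*(-2*(-22) + 498) = 493*(44 + 498) = 493*542 = 267206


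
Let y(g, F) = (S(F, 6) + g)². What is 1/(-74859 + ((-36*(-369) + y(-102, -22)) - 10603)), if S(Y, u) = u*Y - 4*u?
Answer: -1/5614 ≈ -0.00017813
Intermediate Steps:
S(Y, u) = -4*u + Y*u (S(Y, u) = Y*u - 4*u = -4*u + Y*u)
y(g, F) = (-24 + g + 6*F)² (y(g, F) = (6*(-4 + F) + g)² = ((-24 + 6*F) + g)² = (-24 + g + 6*F)²)
1/(-74859 + ((-36*(-369) + y(-102, -22)) - 10603)) = 1/(-74859 + ((-36*(-369) + (-24 - 102 + 6*(-22))²) - 10603)) = 1/(-74859 + ((13284 + (-24 - 102 - 132)²) - 10603)) = 1/(-74859 + ((13284 + (-258)²) - 10603)) = 1/(-74859 + ((13284 + 66564) - 10603)) = 1/(-74859 + (79848 - 10603)) = 1/(-74859 + 69245) = 1/(-5614) = -1/5614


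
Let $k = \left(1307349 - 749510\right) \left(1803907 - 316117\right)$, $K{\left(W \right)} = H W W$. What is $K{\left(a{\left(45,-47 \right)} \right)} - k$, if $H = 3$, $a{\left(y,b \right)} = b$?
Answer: $-829947279183$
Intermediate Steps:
$K{\left(W \right)} = 3 W^{2}$ ($K{\left(W \right)} = 3 W W = 3 W^{2}$)
$k = 829947285810$ ($k = 557839 \cdot 1487790 = 829947285810$)
$K{\left(a{\left(45,-47 \right)} \right)} - k = 3 \left(-47\right)^{2} - 829947285810 = 3 \cdot 2209 - 829947285810 = 6627 - 829947285810 = -829947279183$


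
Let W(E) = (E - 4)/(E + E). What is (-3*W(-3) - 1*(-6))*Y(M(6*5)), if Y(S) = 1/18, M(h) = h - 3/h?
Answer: 5/36 ≈ 0.13889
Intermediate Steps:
W(E) = (-4 + E)/(2*E) (W(E) = (-4 + E)/((2*E)) = (-4 + E)*(1/(2*E)) = (-4 + E)/(2*E))
Y(S) = 1/18
(-3*W(-3) - 1*(-6))*Y(M(6*5)) = (-3*(-4 - 3)/(2*(-3)) - 1*(-6))*(1/18) = (-3*(-1)*(-7)/(2*3) + 6)*(1/18) = (-3*7/6 + 6)*(1/18) = (-7/2 + 6)*(1/18) = (5/2)*(1/18) = 5/36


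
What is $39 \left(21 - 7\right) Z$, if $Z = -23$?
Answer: $-12558$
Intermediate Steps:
$39 \left(21 - 7\right) Z = 39 \left(21 - 7\right) \left(-23\right) = 39 \cdot 14 \left(-23\right) = 546 \left(-23\right) = -12558$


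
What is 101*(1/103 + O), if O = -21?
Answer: -218362/103 ≈ -2120.0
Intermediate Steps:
101*(1/103 + O) = 101*(1/103 - 21) = 101*(-2162/103) = -218362/103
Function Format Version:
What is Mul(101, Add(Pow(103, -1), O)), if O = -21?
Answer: Rational(-218362, 103) ≈ -2120.0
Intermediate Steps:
Mul(101, Add(Pow(103, -1), O)) = Mul(101, Add(Pow(103, -1), -21)) = Mul(101, Add(Rational(1, 103), -21)) = Mul(101, Rational(-2162, 103)) = Rational(-218362, 103)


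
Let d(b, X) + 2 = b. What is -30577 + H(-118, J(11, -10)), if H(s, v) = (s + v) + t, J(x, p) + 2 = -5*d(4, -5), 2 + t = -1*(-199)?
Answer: -30510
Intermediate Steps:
d(b, X) = -2 + b
t = 197 (t = -2 - 1*(-199) = -2 + 199 = 197)
J(x, p) = -12 (J(x, p) = -2 - 5*(-2 + 4) = -2 - 5*2 = -2 - 10 = -12)
H(s, v) = 197 + s + v (H(s, v) = (s + v) + 197 = 197 + s + v)
-30577 + H(-118, J(11, -10)) = -30577 + (197 - 118 - 12) = -30577 + 67 = -30510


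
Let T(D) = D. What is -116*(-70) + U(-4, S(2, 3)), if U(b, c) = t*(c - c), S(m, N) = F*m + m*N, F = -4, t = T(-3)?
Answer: 8120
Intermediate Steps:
t = -3
S(m, N) = -4*m + N*m (S(m, N) = -4*m + m*N = -4*m + N*m)
U(b, c) = 0 (U(b, c) = -3*(c - c) = -3*0 = 0)
-116*(-70) + U(-4, S(2, 3)) = -116*(-70) + 0 = 8120 + 0 = 8120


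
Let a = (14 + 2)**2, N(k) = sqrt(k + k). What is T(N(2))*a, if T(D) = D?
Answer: 512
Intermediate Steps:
N(k) = sqrt(2)*sqrt(k) (N(k) = sqrt(2*k) = sqrt(2)*sqrt(k))
a = 256 (a = 16**2 = 256)
T(N(2))*a = (sqrt(2)*sqrt(2))*256 = 2*256 = 512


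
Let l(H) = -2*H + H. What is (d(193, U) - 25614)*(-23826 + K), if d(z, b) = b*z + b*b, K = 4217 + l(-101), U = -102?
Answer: 680751168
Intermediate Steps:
l(H) = -H
K = 4318 (K = 4217 - 1*(-101) = 4217 + 101 = 4318)
d(z, b) = b² + b*z (d(z, b) = b*z + b² = b² + b*z)
(d(193, U) - 25614)*(-23826 + K) = (-102*(-102 + 193) - 25614)*(-23826 + 4318) = (-102*91 - 25614)*(-19508) = (-9282 - 25614)*(-19508) = -34896*(-19508) = 680751168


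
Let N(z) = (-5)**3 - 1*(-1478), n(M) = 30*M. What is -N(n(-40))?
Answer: -1353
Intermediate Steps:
N(z) = 1353 (N(z) = -125 + 1478 = 1353)
-N(n(-40)) = -1*1353 = -1353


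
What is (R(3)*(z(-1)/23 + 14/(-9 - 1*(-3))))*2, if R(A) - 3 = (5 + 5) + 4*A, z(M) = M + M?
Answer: -8350/69 ≈ -121.01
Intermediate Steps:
z(M) = 2*M
R(A) = 13 + 4*A (R(A) = 3 + ((5 + 5) + 4*A) = 3 + (10 + 4*A) = 13 + 4*A)
(R(3)*(z(-1)/23 + 14/(-9 - 1*(-3))))*2 = ((13 + 4*3)*((2*(-1))/23 + 14/(-9 - 1*(-3))))*2 = ((13 + 12)*(-2*1/23 + 14/(-9 + 3)))*2 = (25*(-2/23 + 14/(-6)))*2 = (25*(-2/23 + 14*(-1/6)))*2 = (25*(-2/23 - 7/3))*2 = (25*(-167/69))*2 = -4175/69*2 = -8350/69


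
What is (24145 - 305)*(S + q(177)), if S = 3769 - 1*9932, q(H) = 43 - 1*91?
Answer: -148070240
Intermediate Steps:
q(H) = -48 (q(H) = 43 - 91 = -48)
S = -6163 (S = 3769 - 9932 = -6163)
(24145 - 305)*(S + q(177)) = (24145 - 305)*(-6163 - 48) = 23840*(-6211) = -148070240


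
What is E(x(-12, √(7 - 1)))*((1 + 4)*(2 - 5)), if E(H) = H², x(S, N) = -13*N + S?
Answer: -17370 - 4680*√6 ≈ -28834.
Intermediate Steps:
x(S, N) = S - 13*N
E(x(-12, √(7 - 1)))*((1 + 4)*(2 - 5)) = (-12 - 13*√(7 - 1))²*((1 + 4)*(2 - 5)) = (-12 - 13*√6)²*(5*(-3)) = (-12 - 13*√6)²*(-15) = -15*(-12 - 13*√6)²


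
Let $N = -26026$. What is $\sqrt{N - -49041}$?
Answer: $\sqrt{23015} \approx 151.71$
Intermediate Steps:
$\sqrt{N - -49041} = \sqrt{-26026 - -49041} = \sqrt{-26026 + 49041} = \sqrt{23015}$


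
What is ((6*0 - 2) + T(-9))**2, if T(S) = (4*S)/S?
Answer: 4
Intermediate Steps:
T(S) = 4
((6*0 - 2) + T(-9))**2 = ((6*0 - 2) + 4)**2 = ((0 - 2) + 4)**2 = (-2 + 4)**2 = 2**2 = 4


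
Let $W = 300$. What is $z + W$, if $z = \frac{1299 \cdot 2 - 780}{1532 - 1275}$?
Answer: $\frac{78918}{257} \approx 307.07$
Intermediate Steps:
$z = \frac{1818}{257}$ ($z = \frac{2598 - 780}{257} = 1818 \cdot \frac{1}{257} = \frac{1818}{257} \approx 7.0739$)
$z + W = \frac{1818}{257} + 300 = \frac{78918}{257}$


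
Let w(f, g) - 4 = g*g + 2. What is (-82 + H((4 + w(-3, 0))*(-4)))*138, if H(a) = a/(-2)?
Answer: -8556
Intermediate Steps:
w(f, g) = 6 + g² (w(f, g) = 4 + (g*g + 2) = 4 + (g² + 2) = 4 + (2 + g²) = 6 + g²)
H(a) = -a/2 (H(a) = a*(-½) = -a/2)
(-82 + H((4 + w(-3, 0))*(-4)))*138 = (-82 - (4 + (6 + 0²))*(-4)/2)*138 = (-82 - (4 + (6 + 0))*(-4)/2)*138 = (-82 - (4 + 6)*(-4)/2)*138 = (-82 - 5*(-4))*138 = (-82 - ½*(-40))*138 = (-82 + 20)*138 = -62*138 = -8556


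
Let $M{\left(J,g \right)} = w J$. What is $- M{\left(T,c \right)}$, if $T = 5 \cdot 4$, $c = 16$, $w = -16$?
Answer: $320$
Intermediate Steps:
$T = 20$
$M{\left(J,g \right)} = - 16 J$
$- M{\left(T,c \right)} = - \left(-16\right) 20 = \left(-1\right) \left(-320\right) = 320$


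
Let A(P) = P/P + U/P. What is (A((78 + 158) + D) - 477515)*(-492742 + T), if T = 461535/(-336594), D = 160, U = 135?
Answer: 1161567310365887361/4936712 ≈ 2.3529e+11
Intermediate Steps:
T = -153845/112198 (T = 461535*(-1/336594) = -153845/112198 ≈ -1.3712)
A(P) = 1 + 135/P (A(P) = P/P + 135/P = 1 + 135/P)
(A((78 + 158) + D) - 477515)*(-492742 + T) = ((135 + ((78 + 158) + 160))/((78 + 158) + 160) - 477515)*(-492742 - 153845/112198) = ((135 + (236 + 160))/(236 + 160) - 477515)*(-55284820761/112198) = ((135 + 396)/396 - 477515)*(-55284820761/112198) = ((1/396)*531 - 477515)*(-55284820761/112198) = (59/44 - 477515)*(-55284820761/112198) = -21010601/44*(-55284820761/112198) = 1161567310365887361/4936712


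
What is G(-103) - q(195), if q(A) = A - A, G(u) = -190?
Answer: -190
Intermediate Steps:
q(A) = 0
G(-103) - q(195) = -190 - 1*0 = -190 + 0 = -190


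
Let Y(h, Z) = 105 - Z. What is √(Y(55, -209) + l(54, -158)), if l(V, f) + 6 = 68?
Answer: 2*√94 ≈ 19.391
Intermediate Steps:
l(V, f) = 62 (l(V, f) = -6 + 68 = 62)
√(Y(55, -209) + l(54, -158)) = √((105 - 1*(-209)) + 62) = √((105 + 209) + 62) = √(314 + 62) = √376 = 2*√94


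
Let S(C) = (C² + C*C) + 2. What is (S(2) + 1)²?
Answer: 121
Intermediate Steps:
S(C) = 2 + 2*C² (S(C) = (C² + C²) + 2 = 2*C² + 2 = 2 + 2*C²)
(S(2) + 1)² = ((2 + 2*2²) + 1)² = ((2 + 2*4) + 1)² = ((2 + 8) + 1)² = (10 + 1)² = 11² = 121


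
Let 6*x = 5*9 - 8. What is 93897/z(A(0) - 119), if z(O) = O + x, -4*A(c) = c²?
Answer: -563382/677 ≈ -832.17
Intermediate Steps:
x = 37/6 (x = (5*9 - 8)/6 = (45 - 8)/6 = (⅙)*37 = 37/6 ≈ 6.1667)
A(c) = -c²/4
z(O) = 37/6 + O (z(O) = O + 37/6 = 37/6 + O)
93897/z(A(0) - 119) = 93897/(37/6 + (-¼*0² - 119)) = 93897/(37/6 + (-¼*0 - 119)) = 93897/(37/6 + (0 - 119)) = 93897/(37/6 - 119) = 93897/(-677/6) = 93897*(-6/677) = -563382/677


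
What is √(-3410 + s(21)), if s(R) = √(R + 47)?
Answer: √(-3410 + 2*√17) ≈ 58.325*I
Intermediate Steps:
s(R) = √(47 + R)
√(-3410 + s(21)) = √(-3410 + √(47 + 21)) = √(-3410 + √68) = √(-3410 + 2*√17)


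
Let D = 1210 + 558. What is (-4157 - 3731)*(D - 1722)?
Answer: -362848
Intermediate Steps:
D = 1768
(-4157 - 3731)*(D - 1722) = (-4157 - 3731)*(1768 - 1722) = -7888*46 = -362848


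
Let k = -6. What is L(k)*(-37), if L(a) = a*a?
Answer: -1332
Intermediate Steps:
L(a) = a²
L(k)*(-37) = (-6)²*(-37) = 36*(-37) = -1332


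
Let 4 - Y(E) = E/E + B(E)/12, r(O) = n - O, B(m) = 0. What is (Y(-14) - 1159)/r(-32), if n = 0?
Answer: -289/8 ≈ -36.125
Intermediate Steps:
r(O) = -O (r(O) = 0 - O = -O)
Y(E) = 3 (Y(E) = 4 - (E/E + 0/12) = 4 - (1 + 0*(1/12)) = 4 - (1 + 0) = 4 - 1*1 = 4 - 1 = 3)
(Y(-14) - 1159)/r(-32) = (3 - 1159)/((-1*(-32))) = -1156/32 = -1156*1/32 = -289/8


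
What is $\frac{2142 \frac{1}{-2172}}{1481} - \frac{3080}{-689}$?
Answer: $\frac{1651009787}{369388058} \approx 4.4696$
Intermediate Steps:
$\frac{2142 \frac{1}{-2172}}{1481} - \frac{3080}{-689} = 2142 \left(- \frac{1}{2172}\right) \frac{1}{1481} - - \frac{3080}{689} = \left(- \frac{357}{362}\right) \frac{1}{1481} + \frac{3080}{689} = - \frac{357}{536122} + \frac{3080}{689} = \frac{1651009787}{369388058}$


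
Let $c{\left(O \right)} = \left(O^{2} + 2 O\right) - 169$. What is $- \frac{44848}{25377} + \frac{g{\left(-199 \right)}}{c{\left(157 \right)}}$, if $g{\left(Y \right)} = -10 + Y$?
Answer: $- \frac{101569555}{57199758} \approx -1.7757$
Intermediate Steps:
$c{\left(O \right)} = -169 + O^{2} + 2 O$
$- \frac{44848}{25377} + \frac{g{\left(-199 \right)}}{c{\left(157 \right)}} = - \frac{44848}{25377} + \frac{-10 - 199}{-169 + 157^{2} + 2 \cdot 157} = \left(-44848\right) \frac{1}{25377} - \frac{209}{-169 + 24649 + 314} = - \frac{44848}{25377} - \frac{209}{24794} = - \frac{44848}{25377} - \frac{19}{2254} = - \frac{101569555}{57199758}$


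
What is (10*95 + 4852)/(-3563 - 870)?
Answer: -5802/4433 ≈ -1.3088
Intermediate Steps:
(10*95 + 4852)/(-3563 - 870) = (950 + 4852)/(-4433) = 5802*(-1/4433) = -5802/4433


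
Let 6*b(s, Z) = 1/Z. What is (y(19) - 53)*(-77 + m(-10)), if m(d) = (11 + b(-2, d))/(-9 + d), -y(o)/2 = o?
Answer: 8047949/1140 ≈ 7059.6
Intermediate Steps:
b(s, Z) = 1/(6*Z)
y(o) = -2*o
m(d) = (11 + 1/(6*d))/(-9 + d)
(y(19) - 53)*(-77 + m(-10)) = (-2*19 - 53)*(-77 + (⅙)*(1 + 66*(-10))/(-10*(-9 - 10))) = (-38 - 53)*(-77 + (⅙)*(-⅒)*(1 - 660)/(-19)) = -91*(-77 + (⅙)*(-⅒)*(-1/19)*(-659)) = -91*(-77 - 659/1140) = -91*(-88439/1140) = 8047949/1140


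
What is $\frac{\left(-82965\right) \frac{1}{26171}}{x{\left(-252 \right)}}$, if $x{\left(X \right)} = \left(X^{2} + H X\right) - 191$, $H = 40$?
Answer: $- \frac{82965}{1393160843} \approx -5.9552 \cdot 10^{-5}$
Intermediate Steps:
$x{\left(X \right)} = -191 + X^{2} + 40 X$ ($x{\left(X \right)} = \left(X^{2} + 40 X\right) - 191 = -191 + X^{2} + 40 X$)
$\frac{\left(-82965\right) \frac{1}{26171}}{x{\left(-252 \right)}} = \frac{\left(-82965\right) \frac{1}{26171}}{-191 + \left(-252\right)^{2} + 40 \left(-252\right)} = \frac{\left(-82965\right) \frac{1}{26171}}{-191 + 63504 - 10080} = - \frac{82965}{26171 \cdot 53233} = \left(- \frac{82965}{26171}\right) \frac{1}{53233} = - \frac{82965}{1393160843}$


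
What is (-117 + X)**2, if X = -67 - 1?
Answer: 34225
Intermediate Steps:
X = -68
(-117 + X)**2 = (-117 - 68)**2 = (-185)**2 = 34225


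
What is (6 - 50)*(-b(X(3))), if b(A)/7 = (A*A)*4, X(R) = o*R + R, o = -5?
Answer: 177408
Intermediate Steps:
X(R) = -4*R (X(R) = -5*R + R = -4*R)
b(A) = 28*A² (b(A) = 7*((A*A)*4) = 7*(A²*4) = 7*(4*A²) = 28*A²)
(6 - 50)*(-b(X(3))) = (6 - 50)*(-28*(-4*3)²) = -(-44)*28*(-12)² = -(-44)*28*144 = -(-44)*4032 = -44*(-4032) = 177408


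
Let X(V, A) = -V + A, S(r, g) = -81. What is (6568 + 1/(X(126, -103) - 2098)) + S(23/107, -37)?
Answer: 15095248/2327 ≈ 6487.0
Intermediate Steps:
X(V, A) = A - V
(6568 + 1/(X(126, -103) - 2098)) + S(23/107, -37) = (6568 + 1/((-103 - 1*126) - 2098)) - 81 = (6568 + 1/((-103 - 126) - 2098)) - 81 = (6568 + 1/(-229 - 2098)) - 81 = (6568 + 1/(-2327)) - 81 = (6568 - 1/2327) - 81 = 15283735/2327 - 81 = 15095248/2327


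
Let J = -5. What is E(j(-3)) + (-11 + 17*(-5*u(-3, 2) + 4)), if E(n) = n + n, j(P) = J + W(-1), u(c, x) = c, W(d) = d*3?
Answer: 296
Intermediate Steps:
W(d) = 3*d
j(P) = -8 (j(P) = -5 + 3*(-1) = -5 - 3 = -8)
E(n) = 2*n
E(j(-3)) + (-11 + 17*(-5*u(-3, 2) + 4)) = 2*(-8) + (-11 + 17*(-5*(-3) + 4)) = -16 + (-11 + 17*(15 + 4)) = -16 + (-11 + 17*19) = -16 + (-11 + 323) = -16 + 312 = 296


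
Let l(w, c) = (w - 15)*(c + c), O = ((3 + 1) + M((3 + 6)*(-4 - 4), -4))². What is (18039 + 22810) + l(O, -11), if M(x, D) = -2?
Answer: 41091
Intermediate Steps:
O = 4 (O = ((3 + 1) - 2)² = (4 - 2)² = 2² = 4)
l(w, c) = 2*c*(-15 + w) (l(w, c) = (-15 + w)*(2*c) = 2*c*(-15 + w))
(18039 + 22810) + l(O, -11) = (18039 + 22810) + 2*(-11)*(-15 + 4) = 40849 + 2*(-11)*(-11) = 40849 + 242 = 41091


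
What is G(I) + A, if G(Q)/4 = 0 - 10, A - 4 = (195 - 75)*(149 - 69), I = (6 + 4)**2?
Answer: 9564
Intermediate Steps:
I = 100 (I = 10**2 = 100)
A = 9604 (A = 4 + (195 - 75)*(149 - 69) = 4 + 120*80 = 4 + 9600 = 9604)
G(Q) = -40 (G(Q) = 4*(0 - 10) = 4*(-10) = -40)
G(I) + A = -40 + 9604 = 9564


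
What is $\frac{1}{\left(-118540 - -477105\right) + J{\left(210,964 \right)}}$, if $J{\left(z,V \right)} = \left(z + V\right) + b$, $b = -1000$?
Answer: $\frac{1}{358739} \approx 2.7875 \cdot 10^{-6}$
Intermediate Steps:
$J{\left(z,V \right)} = -1000 + V + z$ ($J{\left(z,V \right)} = \left(z + V\right) - 1000 = \left(V + z\right) - 1000 = -1000 + V + z$)
$\frac{1}{\left(-118540 - -477105\right) + J{\left(210,964 \right)}} = \frac{1}{\left(-118540 - -477105\right) + \left(-1000 + 964 + 210\right)} = \frac{1}{\left(-118540 + 477105\right) + 174} = \frac{1}{358565 + 174} = \frac{1}{358739}$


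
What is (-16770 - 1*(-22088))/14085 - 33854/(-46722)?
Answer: 120883531/109679895 ≈ 1.1021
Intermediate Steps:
(-16770 - 1*(-22088))/14085 - 33854/(-46722) = (-16770 + 22088)*(1/14085) - 33854*(-1/46722) = 5318*(1/14085) + 16927/23361 = 5318/14085 + 16927/23361 = 120883531/109679895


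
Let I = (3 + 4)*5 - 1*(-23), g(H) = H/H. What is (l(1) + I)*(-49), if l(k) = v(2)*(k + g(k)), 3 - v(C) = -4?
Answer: -3528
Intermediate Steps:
v(C) = 7 (v(C) = 3 - 1*(-4) = 3 + 4 = 7)
g(H) = 1
l(k) = 7 + 7*k (l(k) = 7*(k + 1) = 7*(1 + k) = 7 + 7*k)
I = 58 (I = 7*5 + 23 = 35 + 23 = 58)
(l(1) + I)*(-49) = ((7 + 7*1) + 58)*(-49) = ((7 + 7) + 58)*(-49) = (14 + 58)*(-49) = 72*(-49) = -3528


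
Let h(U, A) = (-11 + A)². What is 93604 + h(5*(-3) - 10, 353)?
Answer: 210568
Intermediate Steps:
93604 + h(5*(-3) - 10, 353) = 93604 + (-11 + 353)² = 93604 + 342² = 93604 + 116964 = 210568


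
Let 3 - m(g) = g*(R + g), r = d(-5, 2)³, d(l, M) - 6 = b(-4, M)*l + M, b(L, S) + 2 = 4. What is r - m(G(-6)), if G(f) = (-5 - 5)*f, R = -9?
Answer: 3049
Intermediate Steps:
b(L, S) = 2 (b(L, S) = -2 + 4 = 2)
d(l, M) = 6 + M + 2*l (d(l, M) = 6 + (2*l + M) = 6 + (M + 2*l) = 6 + M + 2*l)
r = -8 (r = (6 + 2 + 2*(-5))³ = (6 + 2 - 10)³ = (-2)³ = -8)
G(f) = -10*f
m(g) = 3 - g*(-9 + g)
r - m(G(-6)) = -8 - (3 - (-10*(-6))² + 9*(-10*(-6))) = -8 - (3 - 1*60² + 9*60) = -8 - (3 - 1*3600 + 540) = -8 - (3 - 3600 + 540) = -8 - 1*(-3057) = -8 + 3057 = 3049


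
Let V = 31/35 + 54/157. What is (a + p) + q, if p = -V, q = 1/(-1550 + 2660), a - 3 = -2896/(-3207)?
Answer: 697480963/260812482 ≈ 2.6743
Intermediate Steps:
a = 12517/3207 (a = 3 - 2896/(-3207) = 3 - 2896*(-1/3207) = 3 + 2896/3207 = 12517/3207 ≈ 3.9030)
q = 1/1110 ≈ 0.00090090
V = 6757/5495 (V = 31*(1/35) + 54*(1/157) = 31/35 + 54/157 = 6757/5495 ≈ 1.2297)
p = -6757/5495 (p = -1*6757/5495 = -6757/5495 ≈ -1.2297)
(a + p) + q = (12517/3207 - 6757/5495) + 1/1110 = 47111216/17622465 + 1/1110 = 697480963/260812482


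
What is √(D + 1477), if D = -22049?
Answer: 2*I*√5143 ≈ 143.43*I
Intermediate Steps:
√(D + 1477) = √(-22049 + 1477) = √(-20572) = 2*I*√5143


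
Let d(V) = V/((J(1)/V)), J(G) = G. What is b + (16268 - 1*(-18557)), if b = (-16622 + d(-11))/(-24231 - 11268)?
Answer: 1236269176/35499 ≈ 34825.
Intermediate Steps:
d(V) = V² (d(V) = V/((1/V)) = V/(1/V) = V*V = V²)
b = 16501/35499 (b = (-16622 + (-11)²)/(-24231 - 11268) = (-16622 + 121)/(-35499) = -16501*(-1/35499) = 16501/35499 ≈ 0.46483)
b + (16268 - 1*(-18557)) = 16501/35499 + (16268 - 1*(-18557)) = 16501/35499 + (16268 + 18557) = 16501/35499 + 34825 = 1236269176/35499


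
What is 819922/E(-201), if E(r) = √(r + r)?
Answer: -409961*I*√402/201 ≈ -40894.0*I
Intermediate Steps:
E(r) = √2*√r (E(r) = √(2*r) = √2*√r)
819922/E(-201) = 819922/((√2*√(-201))) = 819922/((√2*(I*√201))) = 819922/((I*√402)) = 819922*(-I*√402/402) = -409961*I*√402/201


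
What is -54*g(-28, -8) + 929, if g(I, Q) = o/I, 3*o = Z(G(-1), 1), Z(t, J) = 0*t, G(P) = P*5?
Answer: 929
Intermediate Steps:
G(P) = 5*P
Z(t, J) = 0
o = 0 (o = (⅓)*0 = 0)
g(I, Q) = 0 (g(I, Q) = 0/I = 0)
-54*g(-28, -8) + 929 = -54*0 + 929 = 0 + 929 = 929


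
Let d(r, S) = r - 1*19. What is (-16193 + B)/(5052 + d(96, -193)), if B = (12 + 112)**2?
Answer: -817/5129 ≈ -0.15929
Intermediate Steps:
d(r, S) = -19 + r (d(r, S) = r - 19 = -19 + r)
B = 15376 (B = 124**2 = 15376)
(-16193 + B)/(5052 + d(96, -193)) = (-16193 + 15376)/(5052 + (-19 + 96)) = -817/(5052 + 77) = -817/5129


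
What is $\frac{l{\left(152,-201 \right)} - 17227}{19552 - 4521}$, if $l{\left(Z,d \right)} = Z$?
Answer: $- \frac{17075}{15031} \approx -1.136$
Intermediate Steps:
$\frac{l{\left(152,-201 \right)} - 17227}{19552 - 4521} = \frac{152 - 17227}{19552 - 4521} = - \frac{17075}{15031}$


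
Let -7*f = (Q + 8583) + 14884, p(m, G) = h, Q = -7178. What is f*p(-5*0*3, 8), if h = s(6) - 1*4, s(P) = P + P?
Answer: -18616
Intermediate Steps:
s(P) = 2*P
h = 8 (h = 2*6 - 1*4 = 12 - 4 = 8)
p(m, G) = 8
f = -2327 (f = -((-7178 + 8583) + 14884)/7 = -(1405 + 14884)/7 = -⅐*16289 = -2327)
f*p(-5*0*3, 8) = -2327*8 = -18616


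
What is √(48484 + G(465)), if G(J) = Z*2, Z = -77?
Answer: 3*√5370 ≈ 219.84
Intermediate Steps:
G(J) = -154 (G(J) = -77*2 = -154)
√(48484 + G(465)) = √(48484 - 154) = √48330 = 3*√5370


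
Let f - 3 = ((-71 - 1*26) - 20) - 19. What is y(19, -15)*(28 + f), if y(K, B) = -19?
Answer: 1995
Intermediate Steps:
f = -133 (f = 3 + (((-71 - 1*26) - 20) - 19) = 3 + (((-71 - 26) - 20) - 19) = 3 + ((-97 - 20) - 19) = 3 + (-117 - 19) = 3 - 136 = -133)
y(19, -15)*(28 + f) = -19*(28 - 133) = -19*(-105) = 1995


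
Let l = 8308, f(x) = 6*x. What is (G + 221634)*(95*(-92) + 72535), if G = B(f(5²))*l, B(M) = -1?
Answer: 13609132170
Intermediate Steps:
G = -8308 (G = -1*8308 = -8308)
(G + 221634)*(95*(-92) + 72535) = (-8308 + 221634)*(95*(-92) + 72535) = 213326*(-8740 + 72535) = 213326*63795 = 13609132170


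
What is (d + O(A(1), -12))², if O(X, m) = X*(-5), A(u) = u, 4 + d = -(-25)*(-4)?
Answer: 11881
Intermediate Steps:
d = -104 (d = -4 - (-25)*(-4) = -4 - 1*100 = -4 - 100 = -104)
O(X, m) = -5*X
(d + O(A(1), -12))² = (-104 - 5*1)² = (-104 - 5)² = (-109)² = 11881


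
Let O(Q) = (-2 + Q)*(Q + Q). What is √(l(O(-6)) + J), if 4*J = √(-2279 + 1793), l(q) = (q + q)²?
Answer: 3*√(16384 + I*√6)/2 ≈ 192.0 + 0.014352*I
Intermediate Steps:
O(Q) = 2*Q*(-2 + Q) (O(Q) = (-2 + Q)*(2*Q) = 2*Q*(-2 + Q))
l(q) = 4*q² (l(q) = (2*q)² = 4*q²)
J = 9*I*√6/4 (J = √(-2279 + 1793)/4 = √(-486)/4 = (9*I*√6)/4 = 9*I*√6/4 ≈ 5.5114*I)
√(l(O(-6)) + J) = √(4*(2*(-6)*(-2 - 6))² + 9*I*√6/4) = √(4*(2*(-6)*(-8))² + 9*I*√6/4) = √(4*96² + 9*I*√6/4) = √(4*9216 + 9*I*√6/4) = √(36864 + 9*I*√6/4)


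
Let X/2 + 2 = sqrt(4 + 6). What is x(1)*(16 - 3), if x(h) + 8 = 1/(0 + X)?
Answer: -611/6 + 13*sqrt(10)/12 ≈ -98.407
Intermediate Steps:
X = -4 + 2*sqrt(10) (X = -4 + 2*sqrt(4 + 6) = -4 + 2*sqrt(10) ≈ 2.3246)
x(h) = -8 + 1/(-4 + 2*sqrt(10)) (x(h) = -8 + 1/(0 + (-4 + 2*sqrt(10))) = -8 + 1/(-4 + 2*sqrt(10)))
x(1)*(16 - 3) = (-47/6 + sqrt(10)/12)*(16 - 3) = (-47/6 + sqrt(10)/12)*13 = -611/6 + 13*sqrt(10)/12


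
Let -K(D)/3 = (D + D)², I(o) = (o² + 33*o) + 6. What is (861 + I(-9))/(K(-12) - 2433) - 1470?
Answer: -2039107/1387 ≈ -1470.2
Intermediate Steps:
I(o) = 6 + o² + 33*o
K(D) = -12*D² (K(D) = -3*(D + D)² = -3*4*D² = -12*D²)
(861 + I(-9))/(K(-12) - 2433) - 1470 = (861 + (6 + (-9)² + 33*(-9)))/(-12*(-12)² - 2433) - 1470 = (861 + (6 + 81 - 297))/(-12*144 - 2433) - 1470 = (861 - 210)/(-1728 - 2433) - 1470 = 651/(-4161) - 1470 = 651*(-1/4161) - 1470 = -217/1387 - 1470 = -2039107/1387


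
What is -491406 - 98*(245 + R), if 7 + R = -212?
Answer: -493954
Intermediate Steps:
R = -219 (R = -7 - 212 = -219)
-491406 - 98*(245 + R) = -491406 - 98*(245 - 219) = -491406 - 98*26 = -491406 - 2548 = -493954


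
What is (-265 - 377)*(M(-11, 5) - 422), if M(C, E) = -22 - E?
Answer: 288258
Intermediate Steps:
(-265 - 377)*(M(-11, 5) - 422) = (-265 - 377)*((-22 - 1*5) - 422) = -642*((-22 - 5) - 422) = -642*(-27 - 422) = -642*(-449) = 288258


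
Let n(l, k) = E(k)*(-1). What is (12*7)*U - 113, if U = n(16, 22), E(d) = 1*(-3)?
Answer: 139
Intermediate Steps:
E(d) = -3
n(l, k) = 3 (n(l, k) = -3*(-1) = 3)
U = 3
(12*7)*U - 113 = (12*7)*3 - 113 = 84*3 - 113 = 252 - 113 = 139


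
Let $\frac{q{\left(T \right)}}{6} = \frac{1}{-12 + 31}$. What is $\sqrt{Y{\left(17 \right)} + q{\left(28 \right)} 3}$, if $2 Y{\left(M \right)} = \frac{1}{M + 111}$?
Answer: $\frac{\sqrt{87913}}{304} \approx 0.97533$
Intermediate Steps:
$q{\left(T \right)} = \frac{6}{19}$ ($q{\left(T \right)} = \frac{6}{-12 + 31} = \frac{6}{19}$)
$Y{\left(M \right)} = \frac{1}{2 \left(111 + M\right)}$ ($Y{\left(M \right)} = \frac{1}{2 \left(M + 111\right)} = \frac{1}{2 \left(111 + M\right)}$)
$\sqrt{Y{\left(17 \right)} + q{\left(28 \right)} 3} = \sqrt{\frac{1}{2 \left(111 + 17\right)} + \frac{6}{19} \cdot 3} = \sqrt{\frac{1}{2 \cdot 128} + \frac{18}{19}} = \sqrt{\frac{1}{2} \cdot \frac{1}{128} + \frac{18}{19}} = \sqrt{\frac{1}{256} + \frac{18}{19}} = \sqrt{\frac{4627}{4864}} = \frac{\sqrt{87913}}{304}$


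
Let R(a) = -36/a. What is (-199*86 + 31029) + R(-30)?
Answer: 69581/5 ≈ 13916.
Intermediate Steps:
(-199*86 + 31029) + R(-30) = (-199*86 + 31029) - 36/(-30) = (-17114 + 31029) - 36*(-1/30) = 13915 + 6/5 = 69581/5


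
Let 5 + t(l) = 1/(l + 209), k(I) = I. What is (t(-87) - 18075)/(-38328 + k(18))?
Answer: 735253/1557940 ≈ 0.47194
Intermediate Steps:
t(l) = -5 + 1/(209 + l) (t(l) = -5 + 1/(l + 209) = -5 + 1/(209 + l))
(t(-87) - 18075)/(-38328 + k(18)) = ((-1044 - 5*(-87))/(209 - 87) - 18075)/(-38328 + 18) = ((-1044 + 435)/122 - 18075)/(-38310) = ((1/122)*(-609) - 18075)*(-1/38310) = (-609/122 - 18075)*(-1/38310) = -2205759/122*(-1/38310) = 735253/1557940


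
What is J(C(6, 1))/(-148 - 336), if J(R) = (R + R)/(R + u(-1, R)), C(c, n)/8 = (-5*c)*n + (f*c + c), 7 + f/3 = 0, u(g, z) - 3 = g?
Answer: -300/72479 ≈ -0.0041391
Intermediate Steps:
u(g, z) = 3 + g
f = -21 (f = -21 + 3*0 = -21 + 0 = -21)
C(c, n) = -160*c - 40*c*n (C(c, n) = 8*((-5*c)*n + (-21*c + c)) = 8*(-5*c*n - 20*c) = 8*(-20*c - 5*c*n) = -160*c - 40*c*n)
J(R) = 2*R/(2 + R) (J(R) = (R + R)/(R + (3 - 1)) = (2*R)/(R + 2) = (2*R)/(2 + R) = 2*R/(2 + R))
J(C(6, 1))/(-148 - 336) = (2*(-40*6*(4 + 1))/(2 - 40*6*(4 + 1)))/(-148 - 336) = (2*(-40*6*5)/(2 - 40*6*5))/(-484) = (2*(-1200)/(2 - 1200))*(-1/484) = (2*(-1200)/(-1198))*(-1/484) = (2*(-1200)*(-1/1198))*(-1/484) = (1200/599)*(-1/484) = -300/72479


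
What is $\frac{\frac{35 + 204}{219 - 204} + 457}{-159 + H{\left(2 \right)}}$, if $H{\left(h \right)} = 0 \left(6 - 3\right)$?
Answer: $- \frac{7094}{2385} \approx -2.9744$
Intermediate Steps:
$H{\left(h \right)} = 0$ ($H{\left(h \right)} = 0 \cdot 3 = 0$)
$\frac{\frac{35 + 204}{219 - 204} + 457}{-159 + H{\left(2 \right)}} = \frac{\frac{35 + 204}{219 - 204} + 457}{-159 + 0} = \frac{\frac{239}{15} + 457}{-159} = \left(239 \cdot \frac{1}{15} + 457\right) \left(- \frac{1}{159}\right) = \left(\frac{239}{15} + 457\right) \left(- \frac{1}{159}\right) = \frac{7094}{15} \left(- \frac{1}{159}\right) = - \frac{7094}{2385}$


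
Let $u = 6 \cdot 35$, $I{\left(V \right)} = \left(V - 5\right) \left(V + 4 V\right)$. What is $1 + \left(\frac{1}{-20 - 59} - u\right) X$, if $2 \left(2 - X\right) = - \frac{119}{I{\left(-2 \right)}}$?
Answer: $- \frac{944107}{1580} \approx -597.54$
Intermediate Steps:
$I{\left(V \right)} = 5 V \left(-5 + V\right)$ ($I{\left(V \right)} = \left(-5 + V\right) 5 V = 5 V \left(-5 + V\right)$)
$u = 210$
$X = \frac{57}{20}$ ($X = 2 - \frac{\left(-119\right) \frac{1}{5 \left(-2\right) \left(-5 - 2\right)}}{2} = 2 - \frac{\left(-119\right) \frac{1}{5 \left(-2\right) \left(-7\right)}}{2} = 2 - \frac{\left(-119\right) \frac{1}{70}}{2} = 2 - - \frac{17}{20} = 2 + \frac{17}{20} = \frac{57}{20} \approx 2.85$)
$1 + \left(\frac{1}{-20 - 59} - u\right) X = 1 + \left(\frac{1}{-20 - 59} - 210\right) \frac{57}{20} = 1 + \left(\frac{1}{-79} - 210\right) \frac{57}{20} = 1 + \left(- \frac{1}{79} - 210\right) \frac{57}{20} = 1 - \frac{945687}{1580} = - \frac{944107}{1580}$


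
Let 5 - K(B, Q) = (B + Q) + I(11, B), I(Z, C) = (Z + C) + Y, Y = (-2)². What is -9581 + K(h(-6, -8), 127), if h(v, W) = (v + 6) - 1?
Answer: -9716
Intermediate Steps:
Y = 4
I(Z, C) = 4 + C + Z (I(Z, C) = (Z + C) + 4 = (C + Z) + 4 = 4 + C + Z)
h(v, W) = 5 + v (h(v, W) = (6 + v) - 1 = 5 + v)
K(B, Q) = -10 - Q - 2*B (K(B, Q) = 5 - ((B + Q) + (4 + B + 11)) = 5 - ((B + Q) + (15 + B)) = 5 - (15 + Q + 2*B) = 5 + (-15 - Q - 2*B) = -10 - Q - 2*B)
-9581 + K(h(-6, -8), 127) = -9581 + (-10 - 1*127 - 2*(5 - 6)) = -9581 + (-10 - 127 - 2*(-1)) = -9581 + (-10 - 127 + 2) = -9581 - 135 = -9716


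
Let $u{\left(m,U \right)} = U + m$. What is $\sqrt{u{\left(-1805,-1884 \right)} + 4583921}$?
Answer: $2 \sqrt{1145058} \approx 2140.1$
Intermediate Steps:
$\sqrt{u{\left(-1805,-1884 \right)} + 4583921} = \sqrt{\left(-1884 - 1805\right) + 4583921} = \sqrt{-3689 + 4583921} = \sqrt{4580232} = 2 \sqrt{1145058}$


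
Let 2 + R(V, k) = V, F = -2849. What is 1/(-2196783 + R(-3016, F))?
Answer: -1/2199801 ≈ -4.5459e-7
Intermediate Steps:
R(V, k) = -2 + V
1/(-2196783 + R(-3016, F)) = 1/(-2196783 + (-2 - 3016)) = 1/(-2196783 - 3018) = 1/(-2199801) = -1/2199801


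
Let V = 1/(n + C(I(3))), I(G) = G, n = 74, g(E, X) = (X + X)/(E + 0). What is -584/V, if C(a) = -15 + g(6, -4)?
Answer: -101032/3 ≈ -33677.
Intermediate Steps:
g(E, X) = 2*X/E (g(E, X) = (2*X)/E = 2*X/E)
C(a) = -49/3 (C(a) = -15 + 2*(-4)/6 = -15 + 2*(-4)*(⅙) = -15 - 4/3 = -49/3)
V = 3/173 (V = 1/(74 - 49/3) = 1/(173/3) = 3/173 ≈ 0.017341)
-584/V = -584/3/173 = -584*173/3 = -101032/3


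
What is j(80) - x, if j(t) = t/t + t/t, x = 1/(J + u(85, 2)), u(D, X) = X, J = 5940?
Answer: 11883/5942 ≈ 1.9998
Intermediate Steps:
x = 1/5942 (x = 1/(5940 + 2) = 1/5942 ≈ 0.00016829)
j(t) = 2 (j(t) = 1 + 1 = 2)
j(80) - x = 2 - 1*1/5942 = 2 - 1/5942 = 11883/5942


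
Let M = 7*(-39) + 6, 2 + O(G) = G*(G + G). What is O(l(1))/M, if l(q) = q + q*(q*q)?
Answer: -2/89 ≈ -0.022472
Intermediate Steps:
l(q) = q + q³ (l(q) = q + q*q² = q + q³)
O(G) = -2 + 2*G² (O(G) = -2 + G*(G + G) = -2 + G*(2*G) = -2 + 2*G²)
M = -267 (M = -273 + 6 = -267)
O(l(1))/M = (-2 + 2*(1 + 1³)²)/(-267) = (-2 + 2*(1 + 1)²)*(-1/267) = (-2 + 2*2²)*(-1/267) = (-2 + 2*4)*(-1/267) = (-2 + 8)*(-1/267) = 6*(-1/267) = -2/89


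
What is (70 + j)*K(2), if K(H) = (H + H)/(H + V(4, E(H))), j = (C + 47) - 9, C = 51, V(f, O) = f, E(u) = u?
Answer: 106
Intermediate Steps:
j = 89 (j = (51 + 47) - 9 = 98 - 9 = 89)
K(H) = 2*H/(4 + H) (K(H) = (H + H)/(H + 4) = (2*H)/(4 + H) = 2*H/(4 + H))
(70 + j)*K(2) = (70 + 89)*(2*2/(4 + 2)) = 159*(2*2/6) = 159*(2*2*(⅙)) = 159*(⅔) = 106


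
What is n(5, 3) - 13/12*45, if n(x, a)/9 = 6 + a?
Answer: 129/4 ≈ 32.250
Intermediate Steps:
n(x, a) = 54 + 9*a (n(x, a) = 9*(6 + a) = 54 + 9*a)
n(5, 3) - 13/12*45 = (54 + 9*3) - 13/12*45 = (54 + 27) - 13*1/12*45 = 81 - 13/12*45 = 81 - 195/4 = 129/4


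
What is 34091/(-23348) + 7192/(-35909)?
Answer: -1392092535/838403332 ≈ -1.6604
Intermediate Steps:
34091/(-23348) + 7192/(-35909) = 34091*(-1/23348) + 7192*(-1/35909) = -34091/23348 - 7192/35909 = -1392092535/838403332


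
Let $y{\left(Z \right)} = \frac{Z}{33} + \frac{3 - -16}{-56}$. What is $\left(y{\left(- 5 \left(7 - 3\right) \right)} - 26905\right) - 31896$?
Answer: $- \frac{108665995}{1848} \approx -58802.0$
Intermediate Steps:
$y{\left(Z \right)} = - \frac{19}{56} + \frac{Z}{33}$ ($y{\left(Z \right)} = Z \frac{1}{33} + \left(3 + 16\right) \left(- \frac{1}{56}\right) = \frac{Z}{33} + 19 \left(- \frac{1}{56}\right) = \frac{Z}{33} - \frac{19}{56} = - \frac{19}{56} + \frac{Z}{33}$)
$\left(y{\left(- 5 \left(7 - 3\right) \right)} - 26905\right) - 31896 = \left(\left(- \frac{19}{56} + \frac{\left(-5\right) \left(7 - 3\right)}{33}\right) - 26905\right) - 31896 = \left(\left(- \frac{19}{56} + \frac{\left(-5\right) 4}{33}\right) - 26905\right) - 31896 = \left(\left(- \frac{19}{56} + \frac{1}{33} \left(-20\right)\right) - 26905\right) - 31896 = \left(\left(- \frac{19}{56} - \frac{20}{33}\right) - 26905\right) - 31896 = \left(- \frac{1747}{1848} - 26905\right) - 31896 = - \frac{49722187}{1848} - 31896 = - \frac{108665995}{1848}$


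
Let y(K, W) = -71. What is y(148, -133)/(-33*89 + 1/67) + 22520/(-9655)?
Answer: -877102345/379978318 ≈ -2.3083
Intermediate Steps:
y(148, -133)/(-33*89 + 1/67) + 22520/(-9655) = -71/(-33*89 + 1/67) + 22520/(-9655) = -71/(-2937 + 1/67) + 22520*(-1/9655) = -71/(-196778/67) - 4504/1931 = -71*(-67/196778) - 4504/1931 = 4757/196778 - 4504/1931 = -877102345/379978318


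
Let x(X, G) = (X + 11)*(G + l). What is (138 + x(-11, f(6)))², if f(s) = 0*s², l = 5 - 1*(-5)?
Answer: 19044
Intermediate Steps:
l = 10 (l = 5 + 5 = 10)
f(s) = 0
x(X, G) = (10 + G)*(11 + X) (x(X, G) = (X + 11)*(G + 10) = (11 + X)*(10 + G) = (10 + G)*(11 + X))
(138 + x(-11, f(6)))² = (138 + (110 + 10*(-11) + 11*0 + 0*(-11)))² = (138 + (110 - 110 + 0 + 0))² = (138 + 0)² = 138² = 19044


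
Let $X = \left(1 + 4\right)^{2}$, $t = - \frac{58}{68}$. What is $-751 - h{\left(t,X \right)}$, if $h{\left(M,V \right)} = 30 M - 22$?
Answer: $- \frac{11958}{17} \approx -703.41$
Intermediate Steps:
$t = - \frac{29}{34}$ ($t = \left(-58\right) \frac{1}{68} = - \frac{29}{34} \approx -0.85294$)
$X = 25$ ($X = 5^{2} = 25$)
$h{\left(M,V \right)} = -22 + 30 M$
$-751 - h{\left(t,X \right)} = -751 - \left(-22 + 30 \left(- \frac{29}{34}\right)\right) = -751 - \left(-22 - \frac{435}{17}\right) = -751 - - \frac{809}{17} = -751 + \frac{809}{17} = - \frac{11958}{17}$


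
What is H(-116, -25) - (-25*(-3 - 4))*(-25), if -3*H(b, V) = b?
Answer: 13241/3 ≈ 4413.7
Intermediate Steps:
H(b, V) = -b/3
H(-116, -25) - (-25*(-3 - 4))*(-25) = -1/3*(-116) - (-25*(-3 - 4))*(-25) = 116/3 - (-25*(-7))*(-25) = 116/3 - 175*(-25) = 116/3 - 1*(-4375) = 116/3 + 4375 = 13241/3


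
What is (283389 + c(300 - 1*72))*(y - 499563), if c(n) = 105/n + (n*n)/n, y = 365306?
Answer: -2893899834239/76 ≈ -3.8078e+10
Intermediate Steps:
c(n) = n + 105/n (c(n) = 105/n + n**2/n = 105/n + n = n + 105/n)
(283389 + c(300 - 1*72))*(y - 499563) = (283389 + ((300 - 1*72) + 105/(300 - 1*72)))*(365306 - 499563) = (283389 + ((300 - 72) + 105/(300 - 72)))*(-134257) = (283389 + (228 + 105/228))*(-134257) = (283389 + (228 + 105*(1/228)))*(-134257) = (283389 + (228 + 35/76))*(-134257) = (283389 + 17363/76)*(-134257) = (21554927/76)*(-134257) = -2893899834239/76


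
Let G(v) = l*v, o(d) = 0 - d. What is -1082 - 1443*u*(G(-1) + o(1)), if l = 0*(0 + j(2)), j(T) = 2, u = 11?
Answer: 14791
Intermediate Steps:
o(d) = -d
l = 0 (l = 0*(0 + 2) = 0*2 = 0)
G(v) = 0 (G(v) = 0*v = 0)
-1082 - 1443*u*(G(-1) + o(1)) = -1082 - 15873*(0 - 1*1) = -1082 - 15873*(0 - 1) = -1082 - 15873*(-1) = -1082 - 1443*(-11) = -1082 + 15873 = 14791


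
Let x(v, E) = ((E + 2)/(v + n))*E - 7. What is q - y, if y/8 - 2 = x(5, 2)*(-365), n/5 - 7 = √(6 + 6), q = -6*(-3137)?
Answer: -11898/13 - 2336*√3/13 ≈ -1226.5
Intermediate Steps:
q = 18822
n = 35 + 10*√3 (n = 35 + 5*√(6 + 6) = 35 + 5*√12 = 35 + 5*(2*√3) = 35 + 10*√3 ≈ 52.320)
x(v, E) = -7 + E*(2 + E)/(35 + v + 10*√3) (x(v, E) = ((E + 2)/(v + (35 + 10*√3)))*E - 7 = ((2 + E)/(35 + v + 10*√3))*E - 7 = E*(2 + E)/(35 + v + 10*√3) - 7 = -7 + E*(2 + E)/(35 + v + 10*√3))
y = 16 - 2920*(-272 - 70*√3)/(40 + 10*√3) (y = 16 + 8*(((-245 + 2² - 70*√3 - 7*5 + 2*2)/(35 + 5 + 10*√3))*(-365)) = 16 + 8*(((-245 + 4 - 70*√3 - 35 + 4)/(40 + 10*√3))*(-365)) = 16 + 8*(((-272 - 70*√3)/(40 + 10*√3))*(-365)) = 16 + 8*(-365*(-272 - 70*√3)/(40 + 10*√3)) = 16 - 2920*(-272 - 70*√3)/(40 + 10*√3) ≈ 20048.)
q - y = 18822 - (256584/13 + 2336*√3/13) = 18822 + (-256584/13 - 2336*√3/13) = -11898/13 - 2336*√3/13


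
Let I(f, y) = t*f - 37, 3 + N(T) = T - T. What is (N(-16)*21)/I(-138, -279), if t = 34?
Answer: 63/4729 ≈ 0.013322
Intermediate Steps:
N(T) = -3 (N(T) = -3 + (T - T) = -3 + 0 = -3)
I(f, y) = -37 + 34*f (I(f, y) = 34*f - 37 = -37 + 34*f)
(N(-16)*21)/I(-138, -279) = (-3*21)/(-37 + 34*(-138)) = -63/(-37 - 4692) = -63/(-4729) = -63*(-1/4729) = 63/4729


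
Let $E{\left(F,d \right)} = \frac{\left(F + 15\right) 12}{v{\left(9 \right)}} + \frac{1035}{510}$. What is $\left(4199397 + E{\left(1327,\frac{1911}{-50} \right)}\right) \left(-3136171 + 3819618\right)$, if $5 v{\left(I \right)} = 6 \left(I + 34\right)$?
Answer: $\frac{4196349312477467}{1462} \approx 2.8703 \cdot 10^{12}$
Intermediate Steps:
$v{\left(I \right)} = \frac{204}{5} + \frac{6 I}{5}$ ($v{\left(I \right)} = \frac{6 \left(I + 34\right)}{5} = \frac{6 \left(34 + I\right)}{5} = \frac{204 + 6 I}{5} = \frac{204}{5} + \frac{6 I}{5}$)
$E{\left(F,d \right)} = \frac{8067}{1462} + \frac{10 F}{43}$ ($E{\left(F,d \right)} = \frac{\left(F + 15\right) 12}{\frac{204}{5} + \frac{6}{5} \cdot 9} + \frac{1035}{510} = \frac{\left(15 + F\right) 12}{\frac{204}{5} + \frac{54}{5}} + 1035 \cdot \frac{1}{510} = \frac{180 + 12 F}{\frac{258}{5}} + \frac{69}{34} = \left(180 + 12 F\right) \frac{5}{258} + \frac{69}{34} = \left(\frac{150}{43} + \frac{10 F}{43}\right) + \frac{69}{34} = \frac{8067}{1462} + \frac{10 F}{43}$)
$\left(4199397 + E{\left(1327,\frac{1911}{-50} \right)}\right) \left(-3136171 + 3819618\right) = \left(4199397 + \left(\frac{8067}{1462} + \frac{10}{43} \cdot 1327\right)\right) \left(-3136171 + 3819618\right) = \left(4199397 + \left(\frac{8067}{1462} + \frac{13270}{43}\right)\right) 683447 = \left(4199397 + \frac{459247}{1462}\right) 683447 = \frac{6139977661}{1462} \cdot 683447 = \frac{4196349312477467}{1462}$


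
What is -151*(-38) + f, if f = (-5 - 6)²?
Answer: 5859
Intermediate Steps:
f = 121 (f = (-11)² = 121)
-151*(-38) + f = -151*(-38) + 121 = 5738 + 121 = 5859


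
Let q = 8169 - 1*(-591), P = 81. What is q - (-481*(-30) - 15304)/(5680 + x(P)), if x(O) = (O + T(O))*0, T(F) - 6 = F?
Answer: 24878837/2840 ≈ 8760.2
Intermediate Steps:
q = 8760 (q = 8169 + 591 = 8760)
T(F) = 6 + F
x(O) = 0 (x(O) = (O + (6 + O))*0 = (6 + 2*O)*0 = 0)
q - (-481*(-30) - 15304)/(5680 + x(P)) = 8760 - (-481*(-30) - 15304)/(5680 + 0) = 8760 - (14430 - 15304)/5680 = 8760 - (-874)/5680 = 8760 - 1*(-437/2840) = 8760 + 437/2840 = 24878837/2840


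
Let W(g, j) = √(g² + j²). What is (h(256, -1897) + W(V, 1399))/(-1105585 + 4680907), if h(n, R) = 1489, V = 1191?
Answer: 1489/3575322 + √3375682/3575322 ≈ 0.00093035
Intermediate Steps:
(h(256, -1897) + W(V, 1399))/(-1105585 + 4680907) = (1489 + √(1191² + 1399²))/(-1105585 + 4680907) = (1489 + √(1418481 + 1957201))/3575322 = (1489 + √3375682)*(1/3575322) = 1489/3575322 + √3375682/3575322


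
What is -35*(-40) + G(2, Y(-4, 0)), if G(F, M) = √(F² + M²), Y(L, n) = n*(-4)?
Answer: 1402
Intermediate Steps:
Y(L, n) = -4*n
-35*(-40) + G(2, Y(-4, 0)) = -35*(-40) + √(2² + (-4*0)²) = 1400 + √(4 + 0²) = 1400 + √(4 + 0) = 1400 + √4 = 1400 + 2 = 1402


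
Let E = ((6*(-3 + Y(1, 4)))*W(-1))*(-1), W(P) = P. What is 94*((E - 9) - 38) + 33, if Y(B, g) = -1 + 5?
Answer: -3821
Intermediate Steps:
Y(B, g) = 4
E = 6 (E = ((6*(-3 + 4))*(-1))*(-1) = ((6*1)*(-1))*(-1) = (6*(-1))*(-1) = -6*(-1) = 6)
94*((E - 9) - 38) + 33 = 94*((6 - 9) - 38) + 33 = 94*(-3 - 38) + 33 = 94*(-41) + 33 = -3854 + 33 = -3821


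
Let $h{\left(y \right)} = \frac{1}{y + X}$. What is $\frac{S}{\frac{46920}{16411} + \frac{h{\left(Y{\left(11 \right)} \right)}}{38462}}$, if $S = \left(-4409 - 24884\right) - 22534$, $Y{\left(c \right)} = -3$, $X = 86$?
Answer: $- \frac{2715195291606362}{149784890731} \approx -18127.0$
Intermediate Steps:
$h{\left(y \right)} = \frac{1}{86 + y}$ ($h{\left(y \right)} = \frac{1}{y + 86} = \frac{1}{86 + y}$)
$S = -51827$ ($S = -29293 - 22534 = -51827$)
$\frac{S}{\frac{46920}{16411} + \frac{h{\left(Y{\left(11 \right)} \right)}}{38462}} = - \frac{51827}{\frac{46920}{16411} + \frac{1}{\left(86 - 3\right) 38462}} = - \frac{51827}{46920 \cdot \frac{1}{16411} + \frac{1}{83} \cdot \frac{1}{38462}} = - \frac{51827}{\frac{46920}{16411} + \frac{1}{83} \cdot \frac{1}{38462}} = - \frac{51827}{\frac{46920}{16411} + \frac{1}{3192346}} = - \frac{51827}{\frac{149784890731}{52389590206}} = \left(-51827\right) \frac{52389590206}{149784890731} = - \frac{2715195291606362}{149784890731}$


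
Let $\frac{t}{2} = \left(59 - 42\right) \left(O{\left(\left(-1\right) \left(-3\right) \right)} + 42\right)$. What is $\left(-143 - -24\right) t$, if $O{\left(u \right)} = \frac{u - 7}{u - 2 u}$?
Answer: $- \frac{525980}{3} \approx -1.7533 \cdot 10^{5}$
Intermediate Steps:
$O{\left(u \right)} = - \frac{-7 + u}{u}$ ($O{\left(u \right)} = \frac{-7 + u}{\left(-1\right) u} = \left(-7 + u\right) \left(- \frac{1}{u}\right) = - \frac{-7 + u}{u}$)
$t = \frac{4420}{3}$ ($t = 2 \left(59 - 42\right) \left(\frac{7 - \left(-1\right) \left(-3\right)}{\left(-1\right) \left(-3\right)} + 42\right) = 2 \cdot 17 \left(\frac{7 - 3}{3} + 42\right) = 2 \cdot 17 \left(\frac{1}{3} \cdot 4 + 42\right) = 2 \cdot 17 \left(\frac{4}{3} + 42\right) = 2 \cdot 17 \cdot \frac{130}{3} = 2 \cdot \frac{2210}{3} = \frac{4420}{3} \approx 1473.3$)
$\left(-143 - -24\right) t = \left(-143 - -24\right) \frac{4420}{3} = \left(-143 + 24\right) \frac{4420}{3} = \left(-119\right) \frac{4420}{3} = - \frac{525980}{3}$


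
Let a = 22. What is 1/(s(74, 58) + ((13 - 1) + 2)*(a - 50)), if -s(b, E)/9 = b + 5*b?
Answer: -1/4388 ≈ -0.00022789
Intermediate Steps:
s(b, E) = -54*b (s(b, E) = -9*(b + 5*b) = -54*b)
1/(s(74, 58) + ((13 - 1) + 2)*(a - 50)) = 1/(-54*74 + ((13 - 1) + 2)*(22 - 50)) = 1/(-3996 + (12 + 2)*(-28)) = 1/(-3996 + 14*(-28)) = 1/(-3996 - 392) = 1/(-4388) = -1/4388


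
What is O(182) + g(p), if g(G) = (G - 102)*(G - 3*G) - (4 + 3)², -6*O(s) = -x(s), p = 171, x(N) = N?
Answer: -70850/3 ≈ -23617.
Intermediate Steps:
O(s) = s/6 (O(s) = -(-1)*s/6 = s/6)
g(G) = -49 - 2*G*(-102 + G) (g(G) = (-102 + G)*(-2*G) - 1*7² = -2*G*(-102 + G) - 1*49 = -2*G*(-102 + G) - 49 = -49 - 2*G*(-102 + G))
O(182) + g(p) = (⅙)*182 + (-49 - 2*171² + 204*171) = 91/3 + (-49 - 2*29241 + 34884) = 91/3 + (-49 - 58482 + 34884) = 91/3 - 23647 = -70850/3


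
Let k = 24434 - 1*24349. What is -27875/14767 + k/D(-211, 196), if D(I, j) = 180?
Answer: -752461/531612 ≈ -1.4154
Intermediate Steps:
k = 85 (k = 24434 - 24349 = 85)
-27875/14767 + k/D(-211, 196) = -27875/14767 + 85/180 = -27875*1/14767 + 85*(1/180) = -27875/14767 + 17/36 = -752461/531612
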